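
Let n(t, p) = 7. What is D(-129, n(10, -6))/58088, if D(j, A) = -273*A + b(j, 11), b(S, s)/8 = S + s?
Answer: -2855/58088 ≈ -0.049150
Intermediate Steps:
b(S, s) = 8*S + 8*s (b(S, s) = 8*(S + s) = 8*S + 8*s)
D(j, A) = 88 - 273*A + 8*j (D(j, A) = -273*A + (8*j + 8*11) = -273*A + (8*j + 88) = -273*A + (88 + 8*j) = 88 - 273*A + 8*j)
D(-129, n(10, -6))/58088 = (88 - 273*7 + 8*(-129))/58088 = (88 - 1911 - 1032)*(1/58088) = -2855*1/58088 = -2855/58088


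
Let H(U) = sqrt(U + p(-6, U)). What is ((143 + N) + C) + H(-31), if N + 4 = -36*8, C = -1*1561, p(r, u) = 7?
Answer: -1710 + 2*I*sqrt(6) ≈ -1710.0 + 4.899*I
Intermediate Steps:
C = -1561
H(U) = sqrt(7 + U) (H(U) = sqrt(U + 7) = sqrt(7 + U))
N = -292 (N = -4 - 36*8 = -4 - 288 = -292)
((143 + N) + C) + H(-31) = ((143 - 292) - 1561) + sqrt(7 - 31) = (-149 - 1561) + sqrt(-24) = -1710 + 2*I*sqrt(6)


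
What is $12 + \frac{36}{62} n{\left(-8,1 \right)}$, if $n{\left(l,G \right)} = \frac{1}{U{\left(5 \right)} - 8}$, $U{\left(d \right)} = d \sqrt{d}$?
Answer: $\frac{22836}{1891} + \frac{90 \sqrt{5}}{1891} \approx 12.183$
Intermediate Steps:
$U{\left(d \right)} = d^{\frac{3}{2}}$
$n{\left(l,G \right)} = \frac{1}{-8 + 5 \sqrt{5}}$ ($n{\left(l,G \right)} = \frac{1}{5^{\frac{3}{2}} - 8} = \frac{1}{5 \sqrt{5} - 8} = \frac{1}{-8 + 5 \sqrt{5}}$)
$12 + \frac{36}{62} n{\left(-8,1 \right)} = 12 + \frac{36}{62} \left(\frac{8}{61} + \frac{5 \sqrt{5}}{61}\right) = 12 + 36 \cdot \frac{1}{62} \left(\frac{8}{61} + \frac{5 \sqrt{5}}{61}\right) = 12 + \frac{18 \left(\frac{8}{61} + \frac{5 \sqrt{5}}{61}\right)}{31} = 12 + \left(\frac{144}{1891} + \frac{90 \sqrt{5}}{1891}\right) = \frac{22836}{1891} + \frac{90 \sqrt{5}}{1891}$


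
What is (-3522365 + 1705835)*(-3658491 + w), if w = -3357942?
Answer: 12745561037490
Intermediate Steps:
(-3522365 + 1705835)*(-3658491 + w) = (-3522365 + 1705835)*(-3658491 - 3357942) = -1816530*(-7016433) = 12745561037490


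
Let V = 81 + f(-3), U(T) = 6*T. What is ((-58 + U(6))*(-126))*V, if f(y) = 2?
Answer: 230076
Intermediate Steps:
V = 83 (V = 81 + 2 = 83)
((-58 + U(6))*(-126))*V = ((-58 + 6*6)*(-126))*83 = ((-58 + 36)*(-126))*83 = -22*(-126)*83 = 2772*83 = 230076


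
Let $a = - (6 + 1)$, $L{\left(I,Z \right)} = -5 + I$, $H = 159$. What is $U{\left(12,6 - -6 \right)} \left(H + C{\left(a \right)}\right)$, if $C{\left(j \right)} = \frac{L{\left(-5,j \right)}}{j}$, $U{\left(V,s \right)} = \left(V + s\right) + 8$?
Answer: $\frac{35936}{7} \approx 5133.7$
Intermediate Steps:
$a = -7$ ($a = \left(-1\right) 7 = -7$)
$U{\left(V,s \right)} = 8 + V + s$
$C{\left(j \right)} = - \frac{10}{j}$ ($C{\left(j \right)} = \frac{-5 - 5}{j} = - \frac{10}{j}$)
$U{\left(12,6 - -6 \right)} \left(H + C{\left(a \right)}\right) = \left(8 + 12 + \left(6 - -6\right)\right) \left(159 - \frac{10}{-7}\right) = \left(8 + 12 + \left(6 + 6\right)\right) \left(159 - - \frac{10}{7}\right) = \left(8 + 12 + 12\right) \left(159 + \frac{10}{7}\right) = 32 \cdot \frac{1123}{7} = \frac{35936}{7}$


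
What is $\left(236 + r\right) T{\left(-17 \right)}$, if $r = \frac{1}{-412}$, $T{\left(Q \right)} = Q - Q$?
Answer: $0$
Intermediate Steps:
$T{\left(Q \right)} = 0$
$r = - \frac{1}{412} \approx -0.0024272$
$\left(236 + r\right) T{\left(-17 \right)} = \left(236 - \frac{1}{412}\right) 0 = \frac{97231}{412} \cdot 0 = 0$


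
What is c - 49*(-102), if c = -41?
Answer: 4957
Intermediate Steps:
c - 49*(-102) = -41 - 49*(-102) = -41 + 4998 = 4957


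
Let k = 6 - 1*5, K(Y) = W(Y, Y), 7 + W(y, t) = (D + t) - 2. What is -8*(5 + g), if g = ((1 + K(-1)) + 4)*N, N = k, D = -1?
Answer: 8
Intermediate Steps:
W(y, t) = -10 + t (W(y, t) = -7 + ((-1 + t) - 2) = -7 + (-3 + t) = -10 + t)
K(Y) = -10 + Y
k = 1 (k = 6 - 5 = 1)
N = 1
g = -6 (g = ((1 + (-10 - 1)) + 4)*1 = ((1 - 11) + 4)*1 = (-10 + 4)*1 = -6*1 = -6)
-8*(5 + g) = -8*(5 - 6) = -8*(-1) = 8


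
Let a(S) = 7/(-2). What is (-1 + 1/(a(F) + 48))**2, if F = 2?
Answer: 7569/7921 ≈ 0.95556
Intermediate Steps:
a(S) = -7/2 (a(S) = 7*(-1/2) = -7/2)
(-1 + 1/(a(F) + 48))**2 = (-1 + 1/(-7/2 + 48))**2 = (-1 + 1/(89/2))**2 = (-1 + 2/89)**2 = (-87/89)**2 = 7569/7921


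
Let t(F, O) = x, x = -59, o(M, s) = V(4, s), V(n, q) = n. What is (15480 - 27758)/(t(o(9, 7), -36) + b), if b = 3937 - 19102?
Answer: 6139/7612 ≈ 0.80649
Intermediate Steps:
o(M, s) = 4
t(F, O) = -59
b = -15165
(15480 - 27758)/(t(o(9, 7), -36) + b) = (15480 - 27758)/(-59 - 15165) = -12278/(-15224) = -12278*(-1/15224) = 6139/7612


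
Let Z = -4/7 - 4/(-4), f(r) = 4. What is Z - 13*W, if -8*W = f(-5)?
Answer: 97/14 ≈ 6.9286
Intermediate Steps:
W = -½ (W = -⅛*4 = -½ ≈ -0.50000)
Z = 3/7 (Z = -4*⅐ - 4*(-¼) = -4/7 + 1 = 3/7 ≈ 0.42857)
Z - 13*W = 3/7 - 13*(-½) = 3/7 + 13/2 = 97/14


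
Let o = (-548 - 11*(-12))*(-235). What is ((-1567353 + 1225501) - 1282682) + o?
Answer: -1526774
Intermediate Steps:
o = 97760 (o = (-548 + 132)*(-235) = -416*(-235) = 97760)
((-1567353 + 1225501) - 1282682) + o = ((-1567353 + 1225501) - 1282682) + 97760 = (-341852 - 1282682) + 97760 = -1624534 + 97760 = -1526774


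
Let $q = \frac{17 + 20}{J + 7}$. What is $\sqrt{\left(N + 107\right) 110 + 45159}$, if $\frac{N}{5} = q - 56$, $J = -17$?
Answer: $\sqrt{24094} \approx 155.22$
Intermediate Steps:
$q = - \frac{37}{10}$ ($q = \frac{17 + 20}{-17 + 7} = \frac{37}{-10} = 37 \left(- \frac{1}{10}\right) = - \frac{37}{10} \approx -3.7$)
$N = - \frac{597}{2}$ ($N = 5 \left(- \frac{37}{10} - 56\right) = 5 \left(- \frac{597}{10}\right) = - \frac{597}{2} \approx -298.5$)
$\sqrt{\left(N + 107\right) 110 + 45159} = \sqrt{\left(- \frac{597}{2} + 107\right) 110 + 45159} = \sqrt{\left(- \frac{383}{2}\right) 110 + 45159} = \sqrt{-21065 + 45159} = \sqrt{24094}$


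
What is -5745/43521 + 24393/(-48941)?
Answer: -447591266/709987087 ≈ -0.63042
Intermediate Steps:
-5745/43521 + 24393/(-48941) = -5745*1/43521 + 24393*(-1/48941) = -1915/14507 - 24393/48941 = -447591266/709987087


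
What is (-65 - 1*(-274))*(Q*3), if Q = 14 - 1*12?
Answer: 1254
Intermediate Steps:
Q = 2 (Q = 14 - 12 = 2)
(-65 - 1*(-274))*(Q*3) = (-65 - 1*(-274))*(2*3) = (-65 + 274)*6 = 209*6 = 1254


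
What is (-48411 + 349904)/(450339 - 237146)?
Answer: 301493/213193 ≈ 1.4142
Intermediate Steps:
(-48411 + 349904)/(450339 - 237146) = 301493/213193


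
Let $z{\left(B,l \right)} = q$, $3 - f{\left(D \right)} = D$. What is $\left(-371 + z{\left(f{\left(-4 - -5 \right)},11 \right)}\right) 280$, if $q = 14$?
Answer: $-99960$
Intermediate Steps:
$f{\left(D \right)} = 3 - D$
$z{\left(B,l \right)} = 14$
$\left(-371 + z{\left(f{\left(-4 - -5 \right)},11 \right)}\right) 280 = \left(-371 + 14\right) 280 = \left(-357\right) 280 = -99960$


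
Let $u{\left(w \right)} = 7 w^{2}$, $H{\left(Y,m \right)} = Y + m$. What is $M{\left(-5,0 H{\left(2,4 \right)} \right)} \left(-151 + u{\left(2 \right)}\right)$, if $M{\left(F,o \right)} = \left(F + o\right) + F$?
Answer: $1230$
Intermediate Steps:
$M{\left(F,o \right)} = o + 2 F$
$M{\left(-5,0 H{\left(2,4 \right)} \right)} \left(-151 + u{\left(2 \right)}\right) = \left(0 \left(2 + 4\right) + 2 \left(-5\right)\right) \left(-151 + 7 \cdot 2^{2}\right) = \left(0 \cdot 6 - 10\right) \left(-151 + 7 \cdot 4\right) = \left(0 - 10\right) \left(-151 + 28\right) = \left(-10\right) \left(-123\right) = 1230$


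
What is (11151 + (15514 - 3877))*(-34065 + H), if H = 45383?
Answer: 257914584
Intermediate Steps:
(11151 + (15514 - 3877))*(-34065 + H) = (11151 + (15514 - 3877))*(-34065 + 45383) = (11151 + 11637)*11318 = 22788*11318 = 257914584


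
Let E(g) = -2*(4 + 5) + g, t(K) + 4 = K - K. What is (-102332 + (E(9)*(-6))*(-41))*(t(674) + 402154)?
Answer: -42043173900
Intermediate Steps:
t(K) = -4 (t(K) = -4 + (K - K) = -4 + 0 = -4)
E(g) = -18 + g (E(g) = -2*9 + g = -18 + g)
(-102332 + (E(9)*(-6))*(-41))*(t(674) + 402154) = (-102332 + ((-18 + 9)*(-6))*(-41))*(-4 + 402154) = (-102332 - 9*(-6)*(-41))*402150 = (-102332 + 54*(-41))*402150 = (-102332 - 2214)*402150 = -104546*402150 = -42043173900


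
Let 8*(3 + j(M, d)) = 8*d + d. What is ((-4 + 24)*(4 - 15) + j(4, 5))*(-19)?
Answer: 33041/8 ≈ 4130.1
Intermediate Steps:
j(M, d) = -3 + 9*d/8 (j(M, d) = -3 + (8*d + d)/8 = -3 + (9*d)/8 = -3 + 9*d/8)
((-4 + 24)*(4 - 15) + j(4, 5))*(-19) = ((-4 + 24)*(4 - 15) + (-3 + (9/8)*5))*(-19) = (20*(-11) + (-3 + 45/8))*(-19) = (-220 + 21/8)*(-19) = -1739/8*(-19) = 33041/8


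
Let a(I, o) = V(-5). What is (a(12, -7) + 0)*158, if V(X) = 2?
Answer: 316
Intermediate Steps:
a(I, o) = 2
(a(12, -7) + 0)*158 = (2 + 0)*158 = 2*158 = 316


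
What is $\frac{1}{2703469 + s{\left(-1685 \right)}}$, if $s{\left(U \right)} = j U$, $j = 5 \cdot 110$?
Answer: $\frac{1}{1776719} \approx 5.6284 \cdot 10^{-7}$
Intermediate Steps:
$j = 550$
$s{\left(U \right)} = 550 U$
$\frac{1}{2703469 + s{\left(-1685 \right)}} = \frac{1}{2703469 + 550 \left(-1685\right)} = \frac{1}{2703469 - 926750} = \frac{1}{1776719}$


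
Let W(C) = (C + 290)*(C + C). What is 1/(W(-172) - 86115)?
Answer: -1/126707 ≈ -7.8922e-6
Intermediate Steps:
W(C) = 2*C*(290 + C) (W(C) = (290 + C)*(2*C) = 2*C*(290 + C))
1/(W(-172) - 86115) = 1/(2*(-172)*(290 - 172) - 86115) = 1/(2*(-172)*118 - 86115) = 1/(-40592 - 86115) = 1/(-126707) = -1/126707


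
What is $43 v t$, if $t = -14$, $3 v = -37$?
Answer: $\frac{22274}{3} \approx 7424.7$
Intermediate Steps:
$v = - \frac{37}{3}$ ($v = \frac{1}{3} \left(-37\right) = - \frac{37}{3} \approx -12.333$)
$43 v t = 43 \left(- \frac{37}{3}\right) \left(-14\right) = \left(- \frac{1591}{3}\right) \left(-14\right) = \frac{22274}{3}$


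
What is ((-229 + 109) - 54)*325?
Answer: -56550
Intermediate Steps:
((-229 + 109) - 54)*325 = (-120 - 54)*325 = -174*325 = -56550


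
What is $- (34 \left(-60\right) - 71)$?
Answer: $2111$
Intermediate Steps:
$- (34 \left(-60\right) - 71) = - (-2040 - 71) = \left(-1\right) \left(-2111\right) = 2111$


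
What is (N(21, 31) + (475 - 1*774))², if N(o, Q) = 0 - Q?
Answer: 108900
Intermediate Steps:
N(o, Q) = -Q
(N(21, 31) + (475 - 1*774))² = (-1*31 + (475 - 1*774))² = (-31 + (475 - 774))² = (-31 - 299)² = (-330)² = 108900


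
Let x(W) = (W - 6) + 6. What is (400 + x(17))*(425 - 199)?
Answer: 94242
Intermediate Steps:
x(W) = W (x(W) = (-6 + W) + 6 = W)
(400 + x(17))*(425 - 199) = (400 + 17)*(425 - 199) = 417*226 = 94242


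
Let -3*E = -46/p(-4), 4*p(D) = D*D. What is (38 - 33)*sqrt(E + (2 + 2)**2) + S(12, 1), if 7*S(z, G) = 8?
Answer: 8/7 + 5*sqrt(714)/6 ≈ 23.410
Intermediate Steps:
S(z, G) = 8/7 (S(z, G) = (1/7)*8 = 8/7)
p(D) = D**2/4 (p(D) = (D*D)/4 = D**2/4)
E = 23/6 (E = -(-46)/(3*((1/4)*(-4)**2)) = -(-46)/(3*((1/4)*16)) = -(-46)/(3*4) = -1/3*(-23/2) = 23/6 ≈ 3.8333)
(38 - 33)*sqrt(E + (2 + 2)**2) + S(12, 1) = (38 - 33)*sqrt(23/6 + (2 + 2)**2) + 8/7 = 5*sqrt(23/6 + 4**2) + 8/7 = 5*sqrt(23/6 + 16) + 8/7 = 5*sqrt(119/6) + 8/7 = 5*(sqrt(714)/6) + 8/7 = 5*sqrt(714)/6 + 8/7 = 8/7 + 5*sqrt(714)/6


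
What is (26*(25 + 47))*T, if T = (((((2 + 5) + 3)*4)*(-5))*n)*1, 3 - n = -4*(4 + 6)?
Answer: -16099200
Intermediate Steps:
n = 43 (n = 3 - (-4)*(4 + 6) = 3 - (-4)*10 = 3 - 1*(-40) = 3 + 40 = 43)
T = -8600 (T = (((((2 + 5) + 3)*4)*(-5))*43)*1 = ((((7 + 3)*4)*(-5))*43)*1 = (((10*4)*(-5))*43)*1 = ((40*(-5))*43)*1 = -200*43*1 = -8600*1 = -8600)
(26*(25 + 47))*T = (26*(25 + 47))*(-8600) = (26*72)*(-8600) = 1872*(-8600) = -16099200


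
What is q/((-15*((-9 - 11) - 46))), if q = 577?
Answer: 577/990 ≈ 0.58283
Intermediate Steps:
q/((-15*((-9 - 11) - 46))) = 577/((-15*((-9 - 11) - 46))) = 577/((-15*(-20 - 46))) = 577/((-15*(-66))) = 577/990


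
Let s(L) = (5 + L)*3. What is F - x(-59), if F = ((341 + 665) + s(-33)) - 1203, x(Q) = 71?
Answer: -352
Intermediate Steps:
s(L) = 15 + 3*L
F = -281 (F = ((341 + 665) + (15 + 3*(-33))) - 1203 = (1006 + (15 - 99)) - 1203 = (1006 - 84) - 1203 = 922 - 1203 = -281)
F - x(-59) = -281 - 1*71 = -281 - 71 = -352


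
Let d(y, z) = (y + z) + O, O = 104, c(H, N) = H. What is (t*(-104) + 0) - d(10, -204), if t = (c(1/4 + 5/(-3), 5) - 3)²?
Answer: -34897/18 ≈ -1938.7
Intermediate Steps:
t = 2809/144 (t = ((1/4 + 5/(-3)) - 3)² = ((1*(¼) + 5*(-⅓)) - 3)² = ((¼ - 5/3) - 3)² = (-17/12 - 3)² = (-53/12)² = 2809/144 ≈ 19.507)
d(y, z) = 104 + y + z (d(y, z) = (y + z) + 104 = 104 + y + z)
(t*(-104) + 0) - d(10, -204) = ((2809/144)*(-104) + 0) - (104 + 10 - 204) = (-36517/18 + 0) - 1*(-90) = -36517/18 + 90 = -34897/18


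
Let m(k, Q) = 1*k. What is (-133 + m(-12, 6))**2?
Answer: 21025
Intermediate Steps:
m(k, Q) = k
(-133 + m(-12, 6))**2 = (-133 - 12)**2 = (-145)**2 = 21025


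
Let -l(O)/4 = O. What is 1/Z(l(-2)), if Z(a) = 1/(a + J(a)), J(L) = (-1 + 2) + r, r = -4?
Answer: 5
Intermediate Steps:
l(O) = -4*O
J(L) = -3 (J(L) = (-1 + 2) - 4 = 1 - 4 = -3)
Z(a) = 1/(-3 + a) (Z(a) = 1/(a - 3) = 1/(-3 + a))
1/Z(l(-2)) = 1/(1/(-3 - 4*(-2))) = 1/(1/(-3 + 8)) = 1/(1/5) = 1/(⅕) = 5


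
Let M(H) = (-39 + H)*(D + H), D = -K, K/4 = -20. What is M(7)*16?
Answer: -44544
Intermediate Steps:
K = -80 (K = 4*(-20) = -80)
D = 80 (D = -1*(-80) = 80)
M(H) = (-39 + H)*(80 + H)
M(7)*16 = (-3120 + 7**2 + 41*7)*16 = (-3120 + 49 + 287)*16 = -2784*16 = -44544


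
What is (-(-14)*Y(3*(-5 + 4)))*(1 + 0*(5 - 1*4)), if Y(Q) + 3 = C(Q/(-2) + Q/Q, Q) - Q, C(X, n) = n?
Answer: -42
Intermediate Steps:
Y(Q) = -3 (Y(Q) = -3 + (Q - Q) = -3 + 0 = -3)
(-(-14)*Y(3*(-5 + 4)))*(1 + 0*(5 - 1*4)) = (-(-14)*(-3))*(1 + 0*(5 - 1*4)) = (-7*6)*(1 + 0*(5 - 4)) = -42*(1 + 0*1) = -42*(1 + 0) = -42*1 = -42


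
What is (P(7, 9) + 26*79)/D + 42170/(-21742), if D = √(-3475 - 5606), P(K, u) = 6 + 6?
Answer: -21085/10871 - 2066*I*√1009/3027 ≈ -1.9396 - 21.68*I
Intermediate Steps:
P(K, u) = 12
D = 3*I*√1009 (D = √(-9081) = 3*I*√1009 ≈ 95.294*I)
(P(7, 9) + 26*79)/D + 42170/(-21742) = (12 + 26*79)/((3*I*√1009)) + 42170/(-21742) = (12 + 2054)*(-I*√1009/3027) + 42170*(-1/21742) = 2066*(-I*√1009/3027) - 21085/10871 = -2066*I*√1009/3027 - 21085/10871 = -21085/10871 - 2066*I*√1009/3027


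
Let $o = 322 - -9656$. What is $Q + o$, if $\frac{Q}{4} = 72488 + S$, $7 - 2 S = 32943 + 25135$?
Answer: $183788$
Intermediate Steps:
$S = - \frac{58071}{2}$ ($S = \frac{7}{2} - \frac{32943 + 25135}{2} = \frac{7}{2} - 29039 = - \frac{58071}{2} \approx -29036.0$)
$Q = 173810$ ($Q = 4 \left(72488 - \frac{58071}{2}\right) = 4 \cdot \frac{86905}{2} = 173810$)
$o = 9978$ ($o = 322 + 9656 = 9978$)
$Q + o = 173810 + 9978 = 183788$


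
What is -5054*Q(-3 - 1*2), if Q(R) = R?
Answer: 25270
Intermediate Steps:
-5054*Q(-3 - 1*2) = -5054*(-3 - 1*2) = -5054*(-3 - 2) = -5054*(-5) = 25270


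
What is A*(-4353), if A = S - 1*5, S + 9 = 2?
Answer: 52236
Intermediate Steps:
S = -7 (S = -9 + 2 = -7)
A = -12 (A = -7 - 1*5 = -7 - 5 = -12)
A*(-4353) = -12*(-4353) = 52236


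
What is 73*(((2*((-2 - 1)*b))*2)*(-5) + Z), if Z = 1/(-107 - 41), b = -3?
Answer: -1944793/148 ≈ -13141.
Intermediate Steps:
Z = -1/148 (Z = 1/(-148) = -1/148 ≈ -0.0067568)
73*(((2*((-2 - 1)*b))*2)*(-5) + Z) = 73*(((2*((-2 - 1)*(-3)))*2)*(-5) - 1/148) = 73*(((2*(-3*(-3)))*2)*(-5) - 1/148) = 73*(((2*9)*2)*(-5) - 1/148) = 73*((18*2)*(-5) - 1/148) = 73*(36*(-5) - 1/148) = 73*(-180 - 1/148) = 73*(-26641/148) = -1944793/148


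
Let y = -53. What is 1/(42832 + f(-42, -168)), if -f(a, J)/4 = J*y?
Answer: 1/7216 ≈ 0.00013858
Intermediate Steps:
f(a, J) = 212*J (f(a, J) = -4*J*(-53) = -(-212)*J = 212*J)
1/(42832 + f(-42, -168)) = 1/(42832 + 212*(-168)) = 1/(42832 - 35616) = 1/7216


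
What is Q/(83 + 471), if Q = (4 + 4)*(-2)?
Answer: -8/277 ≈ -0.028881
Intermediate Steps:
Q = -16 (Q = 8*(-2) = -16)
Q/(83 + 471) = -16/(83 + 471) = -16/554 = (1/554)*(-16) = -8/277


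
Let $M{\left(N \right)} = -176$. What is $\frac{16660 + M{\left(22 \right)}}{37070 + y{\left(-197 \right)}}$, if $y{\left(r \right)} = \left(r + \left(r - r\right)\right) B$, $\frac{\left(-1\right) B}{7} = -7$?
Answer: $\frac{1268}{2109} \approx 0.60123$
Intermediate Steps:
$B = 49$ ($B = \left(-7\right) \left(-7\right) = 49$)
$y{\left(r \right)} = 49 r$ ($y{\left(r \right)} = \left(r + \left(r - r\right)\right) 49 = \left(r + 0\right) 49 = r 49 = 49 r$)
$\frac{16660 + M{\left(22 \right)}}{37070 + y{\left(-197 \right)}} = \frac{16660 - 176}{37070 + 49 \left(-197\right)} = \frac{16484}{37070 - 9653} = \frac{16484}{27417} = 16484 \cdot \frac{1}{27417} = \frac{1268}{2109}$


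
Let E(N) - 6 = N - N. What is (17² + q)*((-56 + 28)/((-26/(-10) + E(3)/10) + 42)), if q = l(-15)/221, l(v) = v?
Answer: -4469780/24973 ≈ -178.98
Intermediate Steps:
E(N) = 6 (E(N) = 6 + (N - N) = 6 + 0 = 6)
q = -15/221 ≈ -0.067873
(17² + q)*((-56 + 28)/((-26/(-10) + E(3)/10) + 42)) = (17² - 15/221)*((-56 + 28)/((-26/(-10) + 6/10) + 42)) = (289 - 15/221)*(-28/((-26*(-⅒) + 6*(⅒)) + 42)) = 63854*(-28/((13/5 + ⅗) + 42))/221 = 63854*(-28/(16/5 + 42))/221 = 63854*(-28/226/5)/221 = 63854*(-28*5/226)/221 = (63854/221)*(-70/113) = -4469780/24973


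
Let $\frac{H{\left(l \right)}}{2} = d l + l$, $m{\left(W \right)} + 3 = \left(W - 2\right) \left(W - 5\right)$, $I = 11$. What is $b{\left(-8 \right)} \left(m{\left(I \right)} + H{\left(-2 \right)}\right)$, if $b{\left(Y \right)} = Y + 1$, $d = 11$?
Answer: $-21$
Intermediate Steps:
$m{\left(W \right)} = -3 + \left(-5 + W\right) \left(-2 + W\right)$ ($m{\left(W \right)} = -3 + \left(W - 2\right) \left(W - 5\right) = -3 + \left(-2 + W\right) \left(-5 + W\right) = -3 + \left(-5 + W\right) \left(-2 + W\right)$)
$H{\left(l \right)} = 24 l$ ($H{\left(l \right)} = 2 \left(11 l + l\right) = 2 \cdot 12 l = 24 l$)
$b{\left(Y \right)} = 1 + Y$
$b{\left(-8 \right)} \left(m{\left(I \right)} + H{\left(-2 \right)}\right) = \left(1 - 8\right) \left(\left(7 + 11^{2} - 77\right) + 24 \left(-2\right)\right) = - 7 \left(\left(7 + 121 - 77\right) - 48\right) = - 7 \left(51 - 48\right) = \left(-7\right) 3 = -21$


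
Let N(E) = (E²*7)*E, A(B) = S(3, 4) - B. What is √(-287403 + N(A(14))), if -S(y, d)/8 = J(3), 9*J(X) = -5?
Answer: I*√213969179/27 ≈ 541.77*I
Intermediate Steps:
J(X) = -5/9 (J(X) = (⅑)*(-5) = -5/9)
S(y, d) = 40/9 (S(y, d) = -8*(-5/9) = 40/9)
A(B) = 40/9 - B
N(E) = 7*E³ (N(E) = (7*E²)*E = 7*E³)
√(-287403 + N(A(14))) = √(-287403 + 7*(40/9 - 1*14)³) = √(-287403 + 7*(40/9 - 14)³) = √(-287403 + 7*(-86/9)³) = √(-287403 + 7*(-636056/729)) = √(-287403 - 4452392/729) = √(-213969179/729) = I*√213969179/27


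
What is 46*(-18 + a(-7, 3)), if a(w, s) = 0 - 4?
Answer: -1012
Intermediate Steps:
a(w, s) = -4
46*(-18 + a(-7, 3)) = 46*(-18 - 4) = 46*(-22) = -1012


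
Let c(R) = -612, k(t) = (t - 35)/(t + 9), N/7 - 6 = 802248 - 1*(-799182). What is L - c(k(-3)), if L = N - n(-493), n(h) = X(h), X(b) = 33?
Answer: 11210631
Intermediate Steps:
N = 11210052 (N = 42 + 7*(802248 - 1*(-799182)) = 42 + 7*(802248 + 799182) = 42 + 7*1601430 = 42 + 11210010 = 11210052)
n(h) = 33
k(t) = (-35 + t)/(9 + t)
L = 11210019 (L = 11210052 - 1*33 = 11210052 - 33 = 11210019)
L - c(k(-3)) = 11210019 - 1*(-612) = 11210019 + 612 = 11210631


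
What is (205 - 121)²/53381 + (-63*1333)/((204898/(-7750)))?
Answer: 17371894501269/5468830069 ≈ 3176.5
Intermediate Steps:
(205 - 121)²/53381 + (-63*1333)/((204898/(-7750))) = 84²*(1/53381) - 83979/(204898*(-1/7750)) = 7056*(1/53381) - 83979/(-102449/3875) = 7056/53381 - 83979*(-3875/102449) = 7056/53381 + 325418625/102449 = 17371894501269/5468830069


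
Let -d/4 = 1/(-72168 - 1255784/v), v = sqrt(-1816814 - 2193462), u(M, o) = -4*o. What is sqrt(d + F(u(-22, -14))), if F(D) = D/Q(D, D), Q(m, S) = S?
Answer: sqrt((156973 + 18043*I*sqrt(1002569))/(156973 + 18042*I*sqrt(1002569))) ≈ 1.0 + 0.e-7*I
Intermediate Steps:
v = 2*I*sqrt(1002569) (v = sqrt(-4010276) = 2*I*sqrt(1002569) ≈ 2002.6*I)
F(D) = 1 (F(D) = D/D = 1)
d = -4/(-72168 + 627892*I*sqrt(1002569)/1002569) (d = -4/(-72168 - 1255784*(-I*sqrt(1002569)/2005138)) = -4/(-72168 - (-627892)*I*sqrt(1002569)/1002569) = -4/(-72168 + 627892*I*sqrt(1002569)/1002569) ≈ 5.5422e-5 + 4.8158e-7*I)
sqrt(d + F(u(-22, -14))) = sqrt(sqrt(1002569)/(-156973*I + 18042*sqrt(1002569)) + 1) = sqrt(1 + sqrt(1002569)/(-156973*I + 18042*sqrt(1002569)))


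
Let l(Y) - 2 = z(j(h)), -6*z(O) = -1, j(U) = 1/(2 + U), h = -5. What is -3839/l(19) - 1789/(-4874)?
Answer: -112244459/63362 ≈ -1771.5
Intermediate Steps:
z(O) = 1/6 (z(O) = -1/6*(-1) = 1/6)
l(Y) = 13/6 (l(Y) = 2 + 1/6 = 13/6)
-3839/l(19) - 1789/(-4874) = -3839/13/6 - 1789/(-4874) = -3839*6/13 - 1789*(-1/4874) = -23034/13 + 1789/4874 = -112244459/63362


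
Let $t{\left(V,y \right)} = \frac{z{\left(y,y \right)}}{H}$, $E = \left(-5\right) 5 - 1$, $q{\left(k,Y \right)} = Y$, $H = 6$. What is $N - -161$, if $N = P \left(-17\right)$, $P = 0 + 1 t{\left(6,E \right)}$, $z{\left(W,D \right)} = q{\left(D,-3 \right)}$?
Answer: $\frac{339}{2} \approx 169.5$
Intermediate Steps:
$E = -26$ ($E = -25 - 1 = -26$)
$z{\left(W,D \right)} = -3$
$t{\left(V,y \right)} = - \frac{1}{2}$ ($t{\left(V,y \right)} = - \frac{3}{6} = \left(-3\right) \frac{1}{6} = - \frac{1}{2}$)
$P = - \frac{1}{2}$ ($P = 0 + 1 \left(- \frac{1}{2}\right) = 0 - \frac{1}{2} = - \frac{1}{2} \approx -0.5$)
$N = \frac{17}{2}$ ($N = \left(- \frac{1}{2}\right) \left(-17\right) = \frac{17}{2} \approx 8.5$)
$N - -161 = \frac{17}{2} - -161 = \frac{17}{2} + 161 = \frac{339}{2}$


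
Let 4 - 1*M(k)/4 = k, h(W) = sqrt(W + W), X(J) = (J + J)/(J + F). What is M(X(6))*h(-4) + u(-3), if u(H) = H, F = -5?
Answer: -3 - 64*I*sqrt(2) ≈ -3.0 - 90.51*I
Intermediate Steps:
X(J) = 2*J/(-5 + J) (X(J) = (J + J)/(J - 5) = (2*J)/(-5 + J) = 2*J/(-5 + J))
h(W) = sqrt(2)*sqrt(W) (h(W) = sqrt(2*W) = sqrt(2)*sqrt(W))
M(k) = 16 - 4*k
M(X(6))*h(-4) + u(-3) = (16 - 8*6/(-5 + 6))*(sqrt(2)*sqrt(-4)) - 3 = (16 - 8*6/1)*(sqrt(2)*(2*I)) - 3 = (16 - 8*6)*(2*I*sqrt(2)) - 3 = (16 - 4*12)*(2*I*sqrt(2)) - 3 = (16 - 48)*(2*I*sqrt(2)) - 3 = -64*I*sqrt(2) - 3 = -3 - 64*I*sqrt(2)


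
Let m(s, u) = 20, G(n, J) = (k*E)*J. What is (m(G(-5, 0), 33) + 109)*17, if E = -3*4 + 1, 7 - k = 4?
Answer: 2193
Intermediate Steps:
k = 3 (k = 7 - 1*4 = 7 - 4 = 3)
E = -11 (E = -12 + 1 = -11)
G(n, J) = -33*J (G(n, J) = (3*(-11))*J = -33*J)
(m(G(-5, 0), 33) + 109)*17 = (20 + 109)*17 = 129*17 = 2193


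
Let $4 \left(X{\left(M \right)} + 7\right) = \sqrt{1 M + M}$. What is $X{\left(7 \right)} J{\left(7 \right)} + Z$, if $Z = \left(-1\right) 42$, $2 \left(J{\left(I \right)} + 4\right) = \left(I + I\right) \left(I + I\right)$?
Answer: $-700 + \frac{47 \sqrt{14}}{2} \approx -612.07$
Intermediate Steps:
$X{\left(M \right)} = -7 + \frac{\sqrt{2} \sqrt{M}}{4}$ ($X{\left(M \right)} = -7 + \frac{\sqrt{1 M + M}}{4} = -7 + \frac{\sqrt{M + M}}{4} = -7 + \frac{\sqrt{2 M}}{4} = -7 + \frac{\sqrt{2} \sqrt{M}}{4}$)
$J{\left(I \right)} = -4 + 2 I^{2}$ ($J{\left(I \right)} = -4 + \frac{\left(I + I\right) \left(I + I\right)}{2} = -4 + \frac{2 I 2 I}{2} = -4 + \frac{4 I^{2}}{2} = -4 + 2 I^{2}$)
$Z = -42$
$X{\left(7 \right)} J{\left(7 \right)} + Z = \left(-7 + \frac{\sqrt{2} \sqrt{7}}{4}\right) \left(-4 + 2 \cdot 7^{2}\right) - 42 = \left(-7 + \frac{\sqrt{14}}{4}\right) \left(-4 + 2 \cdot 49\right) - 42 = \left(-7 + \frac{\sqrt{14}}{4}\right) \left(-4 + 98\right) - 42 = \left(-7 + \frac{\sqrt{14}}{4}\right) 94 - 42 = \left(-658 + \frac{47 \sqrt{14}}{2}\right) - 42 = -700 + \frac{47 \sqrt{14}}{2}$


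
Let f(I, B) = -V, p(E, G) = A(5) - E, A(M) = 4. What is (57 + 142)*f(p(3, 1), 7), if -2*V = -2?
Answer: -199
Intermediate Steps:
V = 1 (V = -½*(-2) = 1)
p(E, G) = 4 - E
f(I, B) = -1 (f(I, B) = -1*1 = -1)
(57 + 142)*f(p(3, 1), 7) = (57 + 142)*(-1) = 199*(-1) = -199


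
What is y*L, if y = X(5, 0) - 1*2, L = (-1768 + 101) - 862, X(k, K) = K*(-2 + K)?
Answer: 5058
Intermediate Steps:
L = -2529 (L = -1667 - 862 = -2529)
y = -2 (y = 0*(-2 + 0) - 1*2 = 0*(-2) - 2 = 0 - 2 = -2)
y*L = -2*(-2529) = 5058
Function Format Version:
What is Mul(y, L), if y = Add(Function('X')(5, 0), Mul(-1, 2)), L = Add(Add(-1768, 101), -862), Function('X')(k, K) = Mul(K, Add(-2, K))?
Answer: 5058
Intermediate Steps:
L = -2529 (L = Add(-1667, -862) = -2529)
y = -2 (y = Add(Mul(0, Add(-2, 0)), Mul(-1, 2)) = Add(Mul(0, -2), -2) = Add(0, -2) = -2)
Mul(y, L) = Mul(-2, -2529) = 5058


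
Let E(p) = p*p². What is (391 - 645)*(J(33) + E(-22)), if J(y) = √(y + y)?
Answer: 2704592 - 254*√66 ≈ 2.7025e+6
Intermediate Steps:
J(y) = √2*√y (J(y) = √(2*y) = √2*√y)
E(p) = p³
(391 - 645)*(J(33) + E(-22)) = (391 - 645)*(√2*√33 + (-22)³) = -254*(√66 - 10648) = -254*(-10648 + √66) = 2704592 - 254*√66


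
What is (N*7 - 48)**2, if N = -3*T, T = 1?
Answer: 4761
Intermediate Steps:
N = -3 (N = -3*1 = -3)
(N*7 - 48)**2 = (-3*7 - 48)**2 = (-21 - 48)**2 = (-69)**2 = 4761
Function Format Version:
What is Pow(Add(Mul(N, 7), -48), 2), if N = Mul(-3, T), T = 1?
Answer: 4761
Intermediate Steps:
N = -3 (N = Mul(-3, 1) = -3)
Pow(Add(Mul(N, 7), -48), 2) = Pow(Add(Mul(-3, 7), -48), 2) = Pow(Add(-21, -48), 2) = Pow(-69, 2) = 4761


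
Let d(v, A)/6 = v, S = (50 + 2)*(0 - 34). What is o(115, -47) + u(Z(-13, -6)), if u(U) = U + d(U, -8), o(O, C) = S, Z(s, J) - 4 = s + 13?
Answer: -1740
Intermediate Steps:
Z(s, J) = 17 + s (Z(s, J) = 4 + (s + 13) = 4 + (13 + s) = 17 + s)
S = -1768 (S = 52*(-34) = -1768)
o(O, C) = -1768
d(v, A) = 6*v
u(U) = 7*U (u(U) = U + 6*U = 7*U)
o(115, -47) + u(Z(-13, -6)) = -1768 + 7*(17 - 13) = -1768 + 7*4 = -1768 + 28 = -1740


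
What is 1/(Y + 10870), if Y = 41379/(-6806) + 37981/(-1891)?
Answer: 12870146/139561740645 ≈ 9.2218e-5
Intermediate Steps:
Y = -336746375/12870146 (Y = 41379*(-1/6806) + 37981*(-1/1891) = -41379/6806 - 37981/1891 = -336746375/12870146 ≈ -26.165)
1/(Y + 10870) = 1/(-336746375/12870146 + 10870) = 1/(139561740645/12870146) = 12870146/139561740645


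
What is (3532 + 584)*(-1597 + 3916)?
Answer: 9545004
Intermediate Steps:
(3532 + 584)*(-1597 + 3916) = 4116*2319 = 9545004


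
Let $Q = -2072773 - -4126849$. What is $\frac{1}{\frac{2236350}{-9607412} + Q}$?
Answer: $\frac{4803706}{9867176087481} \approx 4.8684 \cdot 10^{-7}$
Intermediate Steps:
$Q = 2054076$ ($Q = -2072773 + 4126849 = 2054076$)
$\frac{1}{\frac{2236350}{-9607412} + Q} = \frac{1}{\frac{2236350}{-9607412} + 2054076} = \frac{1}{2236350 \left(- \frac{1}{9607412}\right) + 2054076} = \frac{1}{- \frac{1118175}{4803706} + 2054076} = \frac{1}{\frac{9867176087481}{4803706}} = \frac{4803706}{9867176087481}$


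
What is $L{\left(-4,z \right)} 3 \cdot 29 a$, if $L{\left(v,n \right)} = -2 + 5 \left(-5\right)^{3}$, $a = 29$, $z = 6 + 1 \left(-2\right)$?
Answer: $-1581921$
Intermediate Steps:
$z = 4$ ($z = 6 - 2 = 4$)
$L{\left(v,n \right)} = -627$ ($L{\left(v,n \right)} = -2 + 5 \left(-125\right) = -2 - 625 = -627$)
$L{\left(-4,z \right)} 3 \cdot 29 a = \left(-627\right) 3 \cdot 29 \cdot 29 = \left(-1881\right) 29 \cdot 29 = \left(-54549\right) 29 = -1581921$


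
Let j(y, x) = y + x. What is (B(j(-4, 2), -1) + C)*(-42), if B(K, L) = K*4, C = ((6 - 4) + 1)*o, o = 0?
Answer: 336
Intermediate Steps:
C = 0 (C = ((6 - 4) + 1)*0 = (2 + 1)*0 = 3*0 = 0)
j(y, x) = x + y
B(K, L) = 4*K
(B(j(-4, 2), -1) + C)*(-42) = (4*(2 - 4) + 0)*(-42) = (4*(-2) + 0)*(-42) = (-8 + 0)*(-42) = -8*(-42) = 336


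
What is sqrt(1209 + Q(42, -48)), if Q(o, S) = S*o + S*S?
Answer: sqrt(1497) ≈ 38.691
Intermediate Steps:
Q(o, S) = S**2 + S*o (Q(o, S) = S*o + S**2 = S**2 + S*o)
sqrt(1209 + Q(42, -48)) = sqrt(1209 - 48*(-48 + 42)) = sqrt(1209 - 48*(-6)) = sqrt(1209 + 288) = sqrt(1497)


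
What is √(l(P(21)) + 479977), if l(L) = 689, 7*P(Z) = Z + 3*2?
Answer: √480666 ≈ 693.30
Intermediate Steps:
P(Z) = 6/7 + Z/7 (P(Z) = (Z + 3*2)/7 = (Z + 6)/7 = (6 + Z)/7 = 6/7 + Z/7)
√(l(P(21)) + 479977) = √(689 + 479977) = √480666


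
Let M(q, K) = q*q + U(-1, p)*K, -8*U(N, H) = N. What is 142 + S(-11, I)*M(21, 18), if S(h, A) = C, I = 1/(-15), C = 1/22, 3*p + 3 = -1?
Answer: 14269/88 ≈ 162.15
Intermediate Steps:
p = -4/3 (p = -1 + (⅓)*(-1) = -1 - ⅓ = -4/3 ≈ -1.3333)
U(N, H) = -N/8
C = 1/22 ≈ 0.045455
I = -1/15 ≈ -0.066667
S(h, A) = 1/22
M(q, K) = q² + K/8 (M(q, K) = q*q + (-⅛*(-1))*K = q² + K/8)
142 + S(-11, I)*M(21, 18) = 142 + (21² + (⅛)*18)/22 = 142 + (441 + 9/4)/22 = 142 + (1/22)*(1773/4) = 142 + 1773/88 = 14269/88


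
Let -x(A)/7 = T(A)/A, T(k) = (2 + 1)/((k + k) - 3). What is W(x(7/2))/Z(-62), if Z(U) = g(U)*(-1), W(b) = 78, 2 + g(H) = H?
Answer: 39/32 ≈ 1.2188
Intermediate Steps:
T(k) = 3/(-3 + 2*k) (T(k) = 3/(2*k - 3) = 3/(-3 + 2*k))
g(H) = -2 + H
x(A) = -21/(A*(-3 + 2*A)) (x(A) = -7*3/(-3 + 2*A)/A = -21/(A*(-3 + 2*A)))
Z(U) = 2 - U (Z(U) = (-2 + U)*(-1) = 2 - U)
W(x(7/2))/Z(-62) = 78/(2 - 1*(-62)) = 78/(2 + 62) = 78/64 = 78*(1/64) = 39/32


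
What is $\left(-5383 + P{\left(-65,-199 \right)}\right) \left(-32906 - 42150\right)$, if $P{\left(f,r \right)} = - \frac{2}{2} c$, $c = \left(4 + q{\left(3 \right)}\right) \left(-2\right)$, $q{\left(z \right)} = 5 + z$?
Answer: $402225104$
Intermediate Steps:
$c = -24$ ($c = \left(4 + \left(5 + 3\right)\right) \left(-2\right) = \left(4 + 8\right) \left(-2\right) = 12 \left(-2\right) = -24$)
$P{\left(f,r \right)} = 24$ ($P{\left(f,r \right)} = - \frac{2}{2} \left(-24\right) = \left(-2\right) \frac{1}{2} \left(-24\right) = \left(-1\right) \left(-24\right) = 24$)
$\left(-5383 + P{\left(-65,-199 \right)}\right) \left(-32906 - 42150\right) = \left(-5383 + 24\right) \left(-32906 - 42150\right) = \left(-5359\right) \left(-75056\right) = 402225104$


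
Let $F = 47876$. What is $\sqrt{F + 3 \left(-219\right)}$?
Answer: $\sqrt{47219} \approx 217.3$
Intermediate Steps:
$\sqrt{F + 3 \left(-219\right)} = \sqrt{47876 + 3 \left(-219\right)} = \sqrt{47876 - 657} = \sqrt{47219}$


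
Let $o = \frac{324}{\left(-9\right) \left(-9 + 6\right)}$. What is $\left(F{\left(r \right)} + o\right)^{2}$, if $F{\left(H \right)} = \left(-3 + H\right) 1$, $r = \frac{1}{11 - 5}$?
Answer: $\frac{3025}{36} \approx 84.028$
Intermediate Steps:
$o = 12$ ($o = \frac{324}{\left(-9\right) \left(-3\right)} = \frac{324}{27} = 324 \cdot \frac{1}{27} = 12$)
$r = \frac{1}{6} \approx 0.16667$
$F{\left(H \right)} = -3 + H$
$\left(F{\left(r \right)} + o\right)^{2} = \left(\left(-3 + \frac{1}{6}\right) + 12\right)^{2} = \left(- \frac{17}{6} + 12\right)^{2} = \left(\frac{55}{6}\right)^{2} = \frac{3025}{36}$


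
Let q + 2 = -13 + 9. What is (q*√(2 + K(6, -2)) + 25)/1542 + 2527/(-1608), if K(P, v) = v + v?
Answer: -642739/413256 - I*√2/257 ≈ -1.5553 - 0.0055028*I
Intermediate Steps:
K(P, v) = 2*v
q = -6 (q = -2 + (-13 + 9) = -2 - 4 = -6)
(q*√(2 + K(6, -2)) + 25)/1542 + 2527/(-1608) = (-6*√(2 + 2*(-2)) + 25)/1542 + 2527/(-1608) = (-6*√(2 - 4) + 25)*(1/1542) + 2527*(-1/1608) = (-6*I*√2 + 25)*(1/1542) - 2527/1608 = (25 - 6*I*√2)*(1/1542) - 2527/1608 = (25/1542 - I*√2/257) - 2527/1608 = -642739/413256 - I*√2/257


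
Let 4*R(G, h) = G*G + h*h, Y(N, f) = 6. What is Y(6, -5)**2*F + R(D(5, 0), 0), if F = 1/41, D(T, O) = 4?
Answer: 200/41 ≈ 4.8781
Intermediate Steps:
R(G, h) = G**2/4 + h**2/4 (R(G, h) = (G*G + h*h)/4 = (G**2 + h**2)/4 = G**2/4 + h**2/4)
F = 1/41 ≈ 0.024390
Y(6, -5)**2*F + R(D(5, 0), 0) = 6**2*(1/41) + ((1/4)*4**2 + (1/4)*0**2) = 36*(1/41) + ((1/4)*16 + (1/4)*0) = 36/41 + (4 + 0) = 36/41 + 4 = 200/41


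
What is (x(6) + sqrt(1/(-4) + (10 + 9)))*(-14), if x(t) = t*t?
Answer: -504 - 35*sqrt(3) ≈ -564.62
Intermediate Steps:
x(t) = t**2
(x(6) + sqrt(1/(-4) + (10 + 9)))*(-14) = (6**2 + sqrt(1/(-4) + (10 + 9)))*(-14) = (36 + sqrt(-1/4 + 19))*(-14) = (36 + sqrt(75/4))*(-14) = (36 + 5*sqrt(3)/2)*(-14) = -504 - 35*sqrt(3)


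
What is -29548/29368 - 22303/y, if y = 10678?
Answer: -60656753/19599469 ≈ -3.0948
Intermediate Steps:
-29548/29368 - 22303/y = -29548/29368 - 22303/10678 = -29548*1/29368 - 22303*1/10678 = -7387/7342 - 22303/10678 = -60656753/19599469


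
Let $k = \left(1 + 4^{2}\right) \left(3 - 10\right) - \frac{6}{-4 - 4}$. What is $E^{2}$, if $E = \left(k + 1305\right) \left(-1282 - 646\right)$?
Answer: $5235191106916$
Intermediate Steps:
$k = - \frac{473}{4}$ ($k = \left(1 + 16\right) \left(-7\right) - \frac{6}{-8} = 17 \left(-7\right) - - \frac{3}{4} = -119 + \frac{3}{4} = - \frac{473}{4} \approx -118.25$)
$E = -2288054$ ($E = \left(- \frac{473}{4} + 1305\right) \left(-1282 - 646\right) = \frac{4747}{4} \left(-1928\right) = -2288054$)
$E^{2} = \left(-2288054\right)^{2} = 5235191106916$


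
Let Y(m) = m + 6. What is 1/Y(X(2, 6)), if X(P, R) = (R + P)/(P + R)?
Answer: 1/7 ≈ 0.14286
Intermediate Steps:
X(P, R) = 1 (X(P, R) = (P + R)/(P + R) = 1)
Y(m) = 6 + m
1/Y(X(2, 6)) = 1/(6 + 1) = 1/7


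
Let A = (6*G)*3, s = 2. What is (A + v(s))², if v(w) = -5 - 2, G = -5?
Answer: 9409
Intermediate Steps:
v(w) = -7
A = -90 (A = (6*(-5))*3 = -30*3 = -90)
(A + v(s))² = (-90 - 7)² = (-97)² = 9409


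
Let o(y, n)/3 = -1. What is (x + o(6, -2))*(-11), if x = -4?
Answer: 77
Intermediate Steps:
o(y, n) = -3 (o(y, n) = 3*(-1) = -3)
(x + o(6, -2))*(-11) = (-4 - 3)*(-11) = -7*(-11) = 77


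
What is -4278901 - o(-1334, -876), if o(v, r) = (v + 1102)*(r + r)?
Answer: -4685365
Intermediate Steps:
o(v, r) = 2*r*(1102 + v) (o(v, r) = (1102 + v)*(2*r) = 2*r*(1102 + v))
-4278901 - o(-1334, -876) = -4278901 - 2*(-876)*(1102 - 1334) = -4278901 - 2*(-876)*(-232) = -4278901 - 1*406464 = -4278901 - 406464 = -4685365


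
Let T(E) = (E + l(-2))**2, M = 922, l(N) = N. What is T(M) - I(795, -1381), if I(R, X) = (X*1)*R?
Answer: 1944295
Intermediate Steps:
T(E) = (-2 + E)**2 (T(E) = (E - 2)**2 = (-2 + E)**2)
I(R, X) = R*X (I(R, X) = X*R = R*X)
T(M) - I(795, -1381) = (-2 + 922)**2 - 795*(-1381) = 920**2 - 1*(-1097895) = 846400 + 1097895 = 1944295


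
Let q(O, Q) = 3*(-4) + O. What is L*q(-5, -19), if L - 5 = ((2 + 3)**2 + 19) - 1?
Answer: -816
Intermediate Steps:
q(O, Q) = -12 + O
L = 48 (L = 5 + (((2 + 3)**2 + 19) - 1) = 5 + ((5**2 + 19) - 1) = 5 + ((25 + 19) - 1) = 5 + (44 - 1) = 5 + 43 = 48)
L*q(-5, -19) = 48*(-12 - 5) = 48*(-17) = -816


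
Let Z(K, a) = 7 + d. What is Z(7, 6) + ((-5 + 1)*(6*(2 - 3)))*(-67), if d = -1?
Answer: -1602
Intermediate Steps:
Z(K, a) = 6 (Z(K, a) = 7 - 1 = 6)
Z(7, 6) + ((-5 + 1)*(6*(2 - 3)))*(-67) = 6 + ((-5 + 1)*(6*(2 - 3)))*(-67) = 6 - 24*(-1)*(-67) = 6 - 4*(-6)*(-67) = 6 + 24*(-67) = 6 - 1608 = -1602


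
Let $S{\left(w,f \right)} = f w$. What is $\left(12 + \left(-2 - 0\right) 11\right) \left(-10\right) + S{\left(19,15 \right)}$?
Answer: $385$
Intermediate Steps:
$\left(12 + \left(-2 - 0\right) 11\right) \left(-10\right) + S{\left(19,15 \right)} = \left(12 + \left(-2 - 0\right) 11\right) \left(-10\right) + 15 \cdot 19 = \left(12 + \left(-2 + 0\right) 11\right) \left(-10\right) + 285 = \left(12 - 22\right) \left(-10\right) + 285 = \left(-10\right) \left(-10\right) + 285 = 100 + 285 = 385$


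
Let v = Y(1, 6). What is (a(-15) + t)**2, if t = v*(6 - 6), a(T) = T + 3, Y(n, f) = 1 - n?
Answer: 144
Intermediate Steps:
a(T) = 3 + T
v = 0 (v = 1 - 1*1 = 1 - 1 = 0)
t = 0 (t = 0*(6 - 6) = 0*0 = 0)
(a(-15) + t)**2 = ((3 - 15) + 0)**2 = (-12 + 0)**2 = (-12)**2 = 144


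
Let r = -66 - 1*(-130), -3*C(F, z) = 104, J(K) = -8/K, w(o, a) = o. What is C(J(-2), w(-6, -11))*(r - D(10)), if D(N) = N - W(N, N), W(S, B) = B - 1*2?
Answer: -6448/3 ≈ -2149.3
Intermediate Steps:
W(S, B) = -2 + B (W(S, B) = B - 2 = -2 + B)
C(F, z) = -104/3 (C(F, z) = -1/3*104 = -104/3)
r = 64 (r = -66 + 130 = 64)
D(N) = 2 (D(N) = N - (-2 + N) = N + (2 - N) = 2)
C(J(-2), w(-6, -11))*(r - D(10)) = -104*(64 - 1*2)/3 = -104*(64 - 2)/3 = -104/3*62 = -6448/3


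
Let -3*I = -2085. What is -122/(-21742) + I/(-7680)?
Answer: -1417373/16697856 ≈ -0.084884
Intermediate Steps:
I = 695 (I = -1/3*(-2085) = 695)
-122/(-21742) + I/(-7680) = -122/(-21742) + 695/(-7680) = -122*(-1/21742) + 695*(-1/7680) = 61/10871 - 139/1536 = -1417373/16697856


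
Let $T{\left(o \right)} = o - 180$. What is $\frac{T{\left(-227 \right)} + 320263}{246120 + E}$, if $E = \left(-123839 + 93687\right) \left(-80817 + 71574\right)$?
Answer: $\frac{19991}{17433816} \approx 0.0011467$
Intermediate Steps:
$T{\left(o \right)} = -180 + o$ ($T{\left(o \right)} = o - 180 = -180 + o$)
$E = 278694936$ ($E = \left(-30152\right) \left(-9243\right) = 278694936$)
$\frac{T{\left(-227 \right)} + 320263}{246120 + E} = \frac{\left(-180 - 227\right) + 320263}{246120 + 278694936} = \frac{-407 + 320263}{278941056} = 319856 \cdot \frac{1}{278941056} = \frac{19991}{17433816}$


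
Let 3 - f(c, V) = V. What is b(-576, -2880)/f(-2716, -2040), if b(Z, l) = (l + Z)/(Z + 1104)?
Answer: -8/2497 ≈ -0.0032038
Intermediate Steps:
f(c, V) = 3 - V
b(Z, l) = (Z + l)/(1104 + Z)
b(-576, -2880)/f(-2716, -2040) = ((-576 - 2880)/(1104 - 576))/(3 - 1*(-2040)) = (-3456/528)/(3 + 2040) = ((1/528)*(-3456))/2043 = -72/11*1/2043 = -8/2497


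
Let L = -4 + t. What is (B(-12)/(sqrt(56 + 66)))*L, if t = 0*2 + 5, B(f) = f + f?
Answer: -12*sqrt(122)/61 ≈ -2.1729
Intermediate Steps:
B(f) = 2*f
t = 5 (t = 0 + 5 = 5)
L = 1 (L = -4 + 5 = 1)
(B(-12)/(sqrt(56 + 66)))*L = ((2*(-12))/(sqrt(56 + 66)))*1 = -24*sqrt(122)/122*1 = -12*sqrt(122)/61*1 = -12*sqrt(122)/61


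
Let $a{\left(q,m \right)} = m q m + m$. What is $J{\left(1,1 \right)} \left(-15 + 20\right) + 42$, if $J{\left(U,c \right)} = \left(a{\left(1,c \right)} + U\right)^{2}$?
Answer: $87$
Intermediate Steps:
$a{\left(q,m \right)} = m + q m^{2}$ ($a{\left(q,m \right)} = q m^{2} + m = m + q m^{2}$)
$J{\left(U,c \right)} = \left(U + c \left(1 + c\right)\right)^{2}$ ($J{\left(U,c \right)} = \left(c \left(1 + c 1\right) + U\right)^{2} = \left(c \left(1 + c\right) + U\right)^{2} = \left(U + c \left(1 + c\right)\right)^{2}$)
$J{\left(1,1 \right)} \left(-15 + 20\right) + 42 = \left(1 + 1 \left(1 + 1\right)\right)^{2} \left(-15 + 20\right) + 42 = \left(1 + 1 \cdot 2\right)^{2} \cdot 5 + 42 = \left(1 + 2\right)^{2} \cdot 5 + 42 = 3^{2} \cdot 5 + 42 = 9 \cdot 5 + 42 = 45 + 42 = 87$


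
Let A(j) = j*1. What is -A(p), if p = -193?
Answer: 193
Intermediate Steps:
A(j) = j
-A(p) = -1*(-193) = 193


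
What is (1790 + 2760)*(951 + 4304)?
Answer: 23910250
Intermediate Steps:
(1790 + 2760)*(951 + 4304) = 4550*5255 = 23910250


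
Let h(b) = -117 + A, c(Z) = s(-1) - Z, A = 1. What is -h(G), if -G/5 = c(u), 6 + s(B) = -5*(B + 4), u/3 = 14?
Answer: 116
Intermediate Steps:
u = 42 (u = 3*14 = 42)
s(B) = -26 - 5*B (s(B) = -6 - 5*(B + 4) = -6 - 5*(4 + B) = -6 + (-20 - 5*B) = -26 - 5*B)
c(Z) = -21 - Z (c(Z) = (-26 - 5*(-1)) - Z = (-26 + 5) - Z = -21 - Z)
G = 315 (G = -5*(-21 - 1*42) = -5*(-21 - 42) = -5*(-63) = 315)
h(b) = -116 (h(b) = -117 + 1 = -116)
-h(G) = -1*(-116) = 116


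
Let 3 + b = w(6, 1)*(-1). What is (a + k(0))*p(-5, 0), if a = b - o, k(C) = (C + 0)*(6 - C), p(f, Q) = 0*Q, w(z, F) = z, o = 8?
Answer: 0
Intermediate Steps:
b = -9 (b = -3 + 6*(-1) = -3 - 6 = -9)
p(f, Q) = 0
k(C) = C*(6 - C)
a = -17 (a = -9 - 1*8 = -9 - 8 = -17)
(a + k(0))*p(-5, 0) = (-17 + 0*(6 - 1*0))*0 = (-17 + 0*(6 + 0))*0 = (-17 + 0*6)*0 = (-17 + 0)*0 = -17*0 = 0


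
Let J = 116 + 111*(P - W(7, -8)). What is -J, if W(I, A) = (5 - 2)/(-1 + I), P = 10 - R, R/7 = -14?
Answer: -24097/2 ≈ -12049.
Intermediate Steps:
R = -98 (R = 7*(-14) = -98)
P = 108 (P = 10 - 1*(-98) = 10 + 98 = 108)
W(I, A) = 3/(-1 + I)
J = 24097/2 (J = 116 + 111*(108 - 3/(-1 + 7)) = 116 + 111*(108 - 3/6) = 116 + 111*(108 - 1*½) = 116 + 111*(108 - ½) = 116 + 111*(215/2) = 116 + 23865/2 = 24097/2 ≈ 12049.)
-J = -1*24097/2 = -24097/2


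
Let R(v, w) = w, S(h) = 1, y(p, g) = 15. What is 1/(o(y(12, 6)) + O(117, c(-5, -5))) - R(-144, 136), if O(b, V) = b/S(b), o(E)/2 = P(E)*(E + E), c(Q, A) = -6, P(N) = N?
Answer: -138311/1017 ≈ -136.00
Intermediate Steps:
o(E) = 4*E**2 (o(E) = 2*(E*(E + E)) = 2*(E*(2*E)) = 2*(2*E**2) = 4*E**2)
O(b, V) = b (O(b, V) = b/1 = b*1 = b)
1/(o(y(12, 6)) + O(117, c(-5, -5))) - R(-144, 136) = 1/(4*15**2 + 117) - 1*136 = 1/(4*225 + 117) - 136 = 1/(900 + 117) - 136 = 1/1017 - 136 = -138311/1017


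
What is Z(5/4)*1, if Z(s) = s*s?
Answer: 25/16 ≈ 1.5625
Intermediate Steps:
Z(s) = s²
Z(5/4)*1 = (5/4)²*1 = (25/16)*1 = 25/16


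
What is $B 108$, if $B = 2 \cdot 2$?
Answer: $432$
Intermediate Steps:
$B = 4$
$B 108 = 4 \cdot 108 = 432$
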